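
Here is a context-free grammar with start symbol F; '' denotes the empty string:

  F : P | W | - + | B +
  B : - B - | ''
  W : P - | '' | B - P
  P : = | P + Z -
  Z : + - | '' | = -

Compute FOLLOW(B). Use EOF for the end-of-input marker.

In F : B +: add FIRST(+) = { + }.
In B : - B -: add FIRST(-) = { - }.
In W : B - P: add FIRST(- P) = { - }.
Union: FOLLOW(B) = { +, - }.

{ +, - }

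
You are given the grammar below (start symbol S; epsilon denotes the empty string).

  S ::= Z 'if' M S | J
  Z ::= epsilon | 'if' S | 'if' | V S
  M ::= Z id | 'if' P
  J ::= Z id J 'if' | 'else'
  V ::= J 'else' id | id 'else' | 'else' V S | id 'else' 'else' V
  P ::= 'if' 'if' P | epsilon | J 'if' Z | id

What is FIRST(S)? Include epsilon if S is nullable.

{ 'else', 'if', id }

From S ::= Z 'if' M S: Z nullable, take FIRST(Z) ∪ {'if'} = { 'else', 'if', id }.
From S ::= J: add FIRST(J) = { 'else', 'if', id }.
Union: FIRST(S) = { 'else', 'if', id }.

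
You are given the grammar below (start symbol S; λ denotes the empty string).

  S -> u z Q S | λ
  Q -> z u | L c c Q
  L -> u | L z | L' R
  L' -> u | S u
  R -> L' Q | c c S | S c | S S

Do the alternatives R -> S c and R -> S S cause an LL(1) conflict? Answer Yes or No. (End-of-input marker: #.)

FIRST(S c) = { c, u } and FIRST(S S) = { u, λ }.
Both contain u, so the two alternatives are not disjoint — LL(1) conflict.

Yes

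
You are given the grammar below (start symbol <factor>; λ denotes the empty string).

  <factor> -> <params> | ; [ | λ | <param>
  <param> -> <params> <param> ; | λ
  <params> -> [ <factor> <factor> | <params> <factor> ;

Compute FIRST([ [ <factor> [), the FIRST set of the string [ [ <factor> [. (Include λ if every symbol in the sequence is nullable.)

{ [ }

[ is a terminal; add {[} and stop.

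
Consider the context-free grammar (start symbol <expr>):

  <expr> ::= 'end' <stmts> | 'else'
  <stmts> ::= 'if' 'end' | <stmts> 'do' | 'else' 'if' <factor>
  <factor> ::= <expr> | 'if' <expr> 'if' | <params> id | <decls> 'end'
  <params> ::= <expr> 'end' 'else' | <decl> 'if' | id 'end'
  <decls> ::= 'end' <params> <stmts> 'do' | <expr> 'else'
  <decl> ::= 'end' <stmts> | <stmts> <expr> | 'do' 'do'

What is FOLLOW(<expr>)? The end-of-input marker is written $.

<expr> is the start symbol, so $ ∈ FOLLOW(<expr>).
In <factor> ::= <expr>: <expr> is at the end, add FOLLOW(<factor>) = { $, 'do', 'else', 'end', 'if' }.
In <factor> ::= 'if' <expr> 'if': add FIRST('if') = { 'if' }.
In <params> ::= <expr> 'end' 'else': add FIRST('end' 'else') = { 'end' }.
In <decls> ::= <expr> 'else': add FIRST('else') = { 'else' }.
In <decl> ::= <stmts> <expr>: <expr> is at the end, add FOLLOW(<decl>) = { 'if' }.
Union: FOLLOW(<expr>) = { $, 'do', 'else', 'end', 'if' }.

{ $, 'do', 'else', 'end', 'if' }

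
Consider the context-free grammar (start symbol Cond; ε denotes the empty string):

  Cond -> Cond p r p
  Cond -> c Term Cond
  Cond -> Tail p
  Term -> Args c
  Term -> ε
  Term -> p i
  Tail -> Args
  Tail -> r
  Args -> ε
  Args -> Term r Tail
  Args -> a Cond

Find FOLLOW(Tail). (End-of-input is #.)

{ c, p }

In Cond -> Tail p: add FIRST(p) = { p }.
In Args -> Term r Tail: Tail is at the end, add FOLLOW(Args) = { c, p }.
Union: FOLLOW(Tail) = { c, p }.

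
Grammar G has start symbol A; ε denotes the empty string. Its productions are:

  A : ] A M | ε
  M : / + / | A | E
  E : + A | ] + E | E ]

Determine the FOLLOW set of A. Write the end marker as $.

A is the start symbol, so $ ∈ FOLLOW(A).
In A : ] A M: add FIRST(M)\{ε} = { +, /, ] }.
  Since M is nullable, also add FOLLOW(A) = { $, +, /, ] }.
In M : A: A is at the end, add FOLLOW(M) = { $, +, /, ] }.
In E : + A: A is at the end, add FOLLOW(E) = { $, +, /, ] }.
Union: FOLLOW(A) = { $, +, /, ] }.

{ $, +, /, ] }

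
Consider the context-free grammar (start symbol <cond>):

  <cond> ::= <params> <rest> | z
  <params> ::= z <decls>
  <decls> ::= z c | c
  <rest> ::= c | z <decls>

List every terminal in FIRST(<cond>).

From <cond> ::= <params> <rest>: add FIRST(<params>) = { z }.
<cond> ::= z contributes {z}.
Union: FIRST(<cond>) = { z }.

{ z }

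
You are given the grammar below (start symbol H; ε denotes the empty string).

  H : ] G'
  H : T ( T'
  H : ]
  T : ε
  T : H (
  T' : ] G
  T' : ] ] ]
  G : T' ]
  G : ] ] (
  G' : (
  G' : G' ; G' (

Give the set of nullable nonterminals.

Directly nullable (have an ε-production): T.
No other nonterminal has a production whose RHS symbols are all nullable.

{ T }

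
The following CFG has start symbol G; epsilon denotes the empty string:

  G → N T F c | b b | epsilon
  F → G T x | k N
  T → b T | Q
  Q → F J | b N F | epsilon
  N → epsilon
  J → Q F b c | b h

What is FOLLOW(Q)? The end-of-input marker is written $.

In T → Q: Q is at the end, add FOLLOW(T) = { b, k, x }.
In J → Q F b c: add FIRST(F b c) = { b, k, x }.
Union: FOLLOW(Q) = { b, k, x }.

{ b, k, x }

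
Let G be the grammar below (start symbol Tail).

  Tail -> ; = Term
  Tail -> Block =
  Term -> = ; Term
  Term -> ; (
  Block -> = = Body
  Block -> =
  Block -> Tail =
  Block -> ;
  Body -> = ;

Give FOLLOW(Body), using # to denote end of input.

In Block -> = = Body: Body is at the end, add FOLLOW(Block) = { = }.
Union: FOLLOW(Body) = { = }.

{ = }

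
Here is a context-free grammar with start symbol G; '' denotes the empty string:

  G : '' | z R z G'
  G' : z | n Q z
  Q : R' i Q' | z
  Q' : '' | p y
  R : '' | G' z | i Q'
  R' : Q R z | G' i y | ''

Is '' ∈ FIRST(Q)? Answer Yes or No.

Nullable nonterminals: G, Q', R, R'.
No production of Q has an RHS whose symbols are all nullable, so Q is not nullable.

No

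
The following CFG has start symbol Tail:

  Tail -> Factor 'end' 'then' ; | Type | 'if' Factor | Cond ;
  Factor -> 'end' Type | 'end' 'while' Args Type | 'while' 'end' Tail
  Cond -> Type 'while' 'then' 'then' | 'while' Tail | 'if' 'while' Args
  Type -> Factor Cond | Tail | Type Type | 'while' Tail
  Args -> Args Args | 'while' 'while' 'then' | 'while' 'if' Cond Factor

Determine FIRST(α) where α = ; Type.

{ ; }

; is a terminal; add {;} and stop.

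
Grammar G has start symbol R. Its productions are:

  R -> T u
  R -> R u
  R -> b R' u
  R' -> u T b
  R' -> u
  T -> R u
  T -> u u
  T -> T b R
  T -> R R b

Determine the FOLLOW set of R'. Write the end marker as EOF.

In R -> b R' u: add FIRST(u) = { u }.
Union: FOLLOW(R') = { u }.

{ u }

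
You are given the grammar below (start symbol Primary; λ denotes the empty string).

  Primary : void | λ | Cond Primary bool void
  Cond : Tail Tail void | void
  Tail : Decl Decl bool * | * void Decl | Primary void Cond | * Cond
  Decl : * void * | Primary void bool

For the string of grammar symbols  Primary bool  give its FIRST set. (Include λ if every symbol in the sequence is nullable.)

Add FIRST(Primary)\{λ} = { *, void }; Primary is nullable, continue.
bool is a terminal; add {bool} and stop.

{ *, bool, void }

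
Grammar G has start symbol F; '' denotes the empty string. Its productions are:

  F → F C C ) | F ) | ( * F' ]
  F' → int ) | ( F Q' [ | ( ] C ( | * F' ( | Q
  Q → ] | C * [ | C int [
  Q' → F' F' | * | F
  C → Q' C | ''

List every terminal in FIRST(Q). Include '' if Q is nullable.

Q → ] contributes {]}.
From Q → C * [: C nullable, take FIRST(C) ∪ {*} = { (, *, ], int }.
From Q → C int [: C nullable, take FIRST(C) ∪ {int} = { (, *, ], int }.
Union: FIRST(Q) = { (, *, ], int }.

{ (, *, ], int }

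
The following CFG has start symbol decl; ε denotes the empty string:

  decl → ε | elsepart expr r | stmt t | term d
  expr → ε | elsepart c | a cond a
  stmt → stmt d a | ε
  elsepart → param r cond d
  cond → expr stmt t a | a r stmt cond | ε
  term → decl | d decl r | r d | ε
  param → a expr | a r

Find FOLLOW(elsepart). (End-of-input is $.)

{ a, c, r }

In decl → elsepart expr r: add FIRST(expr r) = { a, r }.
In expr → elsepart c: add FIRST(c) = { c }.
Union: FOLLOW(elsepart) = { a, c, r }.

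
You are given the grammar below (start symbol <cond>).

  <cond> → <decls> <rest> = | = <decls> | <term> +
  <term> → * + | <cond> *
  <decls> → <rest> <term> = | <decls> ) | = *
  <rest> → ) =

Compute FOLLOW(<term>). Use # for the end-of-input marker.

{ +, = }

In <cond> → <term> +: add FIRST(+) = { + }.
In <decls> → <rest> <term> =: add FIRST(=) = { = }.
Union: FOLLOW(<term>) = { +, = }.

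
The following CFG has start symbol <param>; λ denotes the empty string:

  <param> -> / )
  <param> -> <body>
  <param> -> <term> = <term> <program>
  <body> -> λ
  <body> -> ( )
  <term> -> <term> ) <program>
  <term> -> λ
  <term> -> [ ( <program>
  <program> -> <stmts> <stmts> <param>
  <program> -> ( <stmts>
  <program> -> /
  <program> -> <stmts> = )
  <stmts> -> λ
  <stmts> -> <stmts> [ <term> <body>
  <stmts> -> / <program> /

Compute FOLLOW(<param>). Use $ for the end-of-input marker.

{ $, (, ), /, =, [ }

<param> is the start symbol, so $ ∈ FOLLOW(<param>).
In <program> -> <stmts> <stmts> <param>: <param> is at the end, add FOLLOW(<program>) = { $, (, ), /, =, [ }.
Union: FOLLOW(<param>) = { $, (, ), /, =, [ }.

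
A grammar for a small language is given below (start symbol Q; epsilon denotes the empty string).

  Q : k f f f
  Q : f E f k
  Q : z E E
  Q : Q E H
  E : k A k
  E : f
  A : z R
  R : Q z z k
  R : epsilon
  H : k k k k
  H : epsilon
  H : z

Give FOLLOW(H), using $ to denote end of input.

{ $, f, k, z }

In Q : Q E H: H is at the end, add FOLLOW(Q) = { $, f, k, z }.
Union: FOLLOW(H) = { $, f, k, z }.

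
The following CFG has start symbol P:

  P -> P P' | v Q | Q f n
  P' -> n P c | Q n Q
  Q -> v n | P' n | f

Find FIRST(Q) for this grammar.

{ f, n, v }

Q -> v n contributes {v}.
From Q -> P' n: add FIRST(P') = { f, n, v }.
Q -> f contributes {f}.
Union: FIRST(Q) = { f, n, v }.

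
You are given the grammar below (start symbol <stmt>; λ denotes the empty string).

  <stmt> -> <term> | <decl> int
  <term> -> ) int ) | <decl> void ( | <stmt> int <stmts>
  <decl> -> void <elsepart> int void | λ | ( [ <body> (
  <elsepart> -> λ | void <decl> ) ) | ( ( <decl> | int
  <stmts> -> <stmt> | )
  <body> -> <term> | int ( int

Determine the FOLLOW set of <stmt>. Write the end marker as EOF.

{ EOF, (, int }

<stmt> is the start symbol, so EOF ∈ FOLLOW(<stmt>).
In <term> -> <stmt> int <stmts>: add FIRST(int <stmts>) = { int }.
In <stmts> -> <stmt>: <stmt> is at the end, add FOLLOW(<stmts>) = { EOF, (, int }.
Union: FOLLOW(<stmt>) = { EOF, (, int }.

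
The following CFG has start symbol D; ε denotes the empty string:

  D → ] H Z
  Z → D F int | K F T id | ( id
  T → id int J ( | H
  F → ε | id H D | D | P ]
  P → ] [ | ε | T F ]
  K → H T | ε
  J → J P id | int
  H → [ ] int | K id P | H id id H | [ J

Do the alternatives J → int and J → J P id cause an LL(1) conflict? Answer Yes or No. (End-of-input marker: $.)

FIRST(int) = { int } and FIRST(J P id) = { int }.
Both contain int, so the two alternatives are not disjoint — LL(1) conflict.

Yes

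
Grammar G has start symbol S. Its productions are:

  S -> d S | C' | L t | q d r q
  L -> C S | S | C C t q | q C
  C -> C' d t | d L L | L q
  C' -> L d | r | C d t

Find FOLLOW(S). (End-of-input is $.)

{ $, d, q, r, t }

S is the start symbol, so $ ∈ FOLLOW(S).
In S -> d S: S is at the end, add FOLLOW(S) = { $, d, q, r, t }.
In L -> C S: S is at the end, add FOLLOW(L) = { d, q, r, t }.
In L -> S: S is at the end, add FOLLOW(L) = { d, q, r, t }.
Union: FOLLOW(S) = { $, d, q, r, t }.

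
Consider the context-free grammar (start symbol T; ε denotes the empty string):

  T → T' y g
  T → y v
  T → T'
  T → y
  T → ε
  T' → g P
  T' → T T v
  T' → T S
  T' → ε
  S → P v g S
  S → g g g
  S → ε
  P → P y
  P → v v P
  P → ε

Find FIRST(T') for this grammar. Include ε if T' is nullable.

T' → g P contributes {g}.
From T' → T T v: T, T nullable, take FIRST(T) ∪ FIRST(T) ∪ {v} = { g, v, y }.
From T' → T S: T, S nullable, take FIRST(T) ∪ FIRST(S) = { g, v, y }; also ε since the whole RHS is nullable.
T' → ε contributes ε.
Union: FIRST(T') = { g, v, y, ε }.

{ g, v, y, ε }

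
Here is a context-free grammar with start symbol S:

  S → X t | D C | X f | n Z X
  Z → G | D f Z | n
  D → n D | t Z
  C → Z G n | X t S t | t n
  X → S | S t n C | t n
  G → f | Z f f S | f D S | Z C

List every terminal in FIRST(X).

{ n, t }

From X → S: add FIRST(S) = { n, t }.
From X → S t n C: add FIRST(S) = { n, t }.
X → t n contributes {t}.
Union: FIRST(X) = { n, t }.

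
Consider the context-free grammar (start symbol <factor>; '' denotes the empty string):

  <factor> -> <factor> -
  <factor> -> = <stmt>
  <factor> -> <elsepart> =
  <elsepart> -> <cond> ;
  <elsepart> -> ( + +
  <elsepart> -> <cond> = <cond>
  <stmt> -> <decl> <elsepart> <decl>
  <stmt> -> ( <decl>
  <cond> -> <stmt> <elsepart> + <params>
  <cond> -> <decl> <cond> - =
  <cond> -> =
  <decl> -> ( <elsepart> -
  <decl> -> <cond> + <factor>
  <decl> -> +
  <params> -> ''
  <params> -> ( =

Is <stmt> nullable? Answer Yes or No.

No

Nullable nonterminals: <params>.
No production of <stmt> has an RHS whose symbols are all nullable, so <stmt> is not nullable.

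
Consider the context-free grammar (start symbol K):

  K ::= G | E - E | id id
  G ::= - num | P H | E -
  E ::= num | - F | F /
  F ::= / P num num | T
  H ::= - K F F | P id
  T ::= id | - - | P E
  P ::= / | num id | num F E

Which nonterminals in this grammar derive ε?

{ } (none)

No nonterminal has an empty production or an RHS whose symbols are all nullable.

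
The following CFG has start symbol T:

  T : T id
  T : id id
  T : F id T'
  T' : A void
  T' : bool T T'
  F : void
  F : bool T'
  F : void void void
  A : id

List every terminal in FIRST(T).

{ bool, id, void }

From T : T id: add FIRST(T) = { bool, id, void }.
T : id id contributes {id}.
From T : F id T': add FIRST(F) = { bool, void }.
Union: FIRST(T) = { bool, id, void }.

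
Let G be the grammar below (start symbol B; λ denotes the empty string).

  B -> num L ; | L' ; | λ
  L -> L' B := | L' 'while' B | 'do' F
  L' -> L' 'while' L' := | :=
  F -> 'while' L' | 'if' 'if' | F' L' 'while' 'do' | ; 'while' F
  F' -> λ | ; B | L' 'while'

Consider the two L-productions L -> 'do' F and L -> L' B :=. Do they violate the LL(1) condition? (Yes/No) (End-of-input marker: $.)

FIRST('do' F) = { 'do' } and FIRST(L' B :=) = { := }.
The FIRST sets are disjoint and neither alternative is nullable — no conflict.

No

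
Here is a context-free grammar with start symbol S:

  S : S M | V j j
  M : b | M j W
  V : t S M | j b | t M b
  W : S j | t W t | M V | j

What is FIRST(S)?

From S : S M: add FIRST(S) = { j, t }.
From S : V j j: add FIRST(V) = { j, t }.
Union: FIRST(S) = { j, t }.

{ j, t }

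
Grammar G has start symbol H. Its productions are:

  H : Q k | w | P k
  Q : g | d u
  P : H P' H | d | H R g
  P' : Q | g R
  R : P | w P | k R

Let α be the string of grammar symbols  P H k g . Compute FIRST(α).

{ d, g, w }

Add FIRST(P) = { d, g, w }; P is not nullable, stop.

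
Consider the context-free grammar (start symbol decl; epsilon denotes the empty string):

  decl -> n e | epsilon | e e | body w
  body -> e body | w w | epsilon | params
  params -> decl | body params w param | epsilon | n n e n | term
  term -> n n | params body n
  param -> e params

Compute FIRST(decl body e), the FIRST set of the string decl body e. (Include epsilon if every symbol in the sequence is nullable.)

{ e, n, w }

Add FIRST(decl)\{epsilon} = { e, n, w }; decl is nullable, continue.
Add FIRST(body)\{epsilon} = { e, n, w }; body is nullable, continue.
e is a terminal; add {e} and stop.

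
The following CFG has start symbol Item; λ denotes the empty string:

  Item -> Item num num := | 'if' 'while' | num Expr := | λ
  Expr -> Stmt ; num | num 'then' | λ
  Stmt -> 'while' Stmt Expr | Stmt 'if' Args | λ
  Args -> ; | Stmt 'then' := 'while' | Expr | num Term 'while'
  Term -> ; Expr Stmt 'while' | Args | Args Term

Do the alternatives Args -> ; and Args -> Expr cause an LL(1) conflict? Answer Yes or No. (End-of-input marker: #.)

Yes

FIRST(;) = { ; } and FIRST(Expr) = { 'if', 'while', ;, num, λ }.
Both contain ;, so the two alternatives are not disjoint — LL(1) conflict.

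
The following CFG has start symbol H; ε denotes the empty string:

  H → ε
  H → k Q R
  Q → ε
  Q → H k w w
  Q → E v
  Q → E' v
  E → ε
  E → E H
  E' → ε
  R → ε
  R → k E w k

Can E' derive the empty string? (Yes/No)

Yes

E' has an ε-production, so E' ⇒ ε.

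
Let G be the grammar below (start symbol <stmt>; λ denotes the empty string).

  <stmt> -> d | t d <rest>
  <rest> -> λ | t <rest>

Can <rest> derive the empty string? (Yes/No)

Yes

<rest> has an λ-production, so <rest> ⇒ λ.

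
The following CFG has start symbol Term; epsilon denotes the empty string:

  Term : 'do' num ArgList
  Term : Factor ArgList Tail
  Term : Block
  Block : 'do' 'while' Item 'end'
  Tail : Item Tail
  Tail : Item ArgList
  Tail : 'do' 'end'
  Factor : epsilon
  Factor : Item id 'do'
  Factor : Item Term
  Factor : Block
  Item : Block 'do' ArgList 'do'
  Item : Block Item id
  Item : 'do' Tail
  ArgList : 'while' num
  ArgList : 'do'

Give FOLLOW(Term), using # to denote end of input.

{ #, 'do', 'while' }

Term is the start symbol, so # ∈ FOLLOW(Term).
In Factor : Item Term: Term is at the end, add FOLLOW(Factor) = { 'do', 'while' }.
Union: FOLLOW(Term) = { #, 'do', 'while' }.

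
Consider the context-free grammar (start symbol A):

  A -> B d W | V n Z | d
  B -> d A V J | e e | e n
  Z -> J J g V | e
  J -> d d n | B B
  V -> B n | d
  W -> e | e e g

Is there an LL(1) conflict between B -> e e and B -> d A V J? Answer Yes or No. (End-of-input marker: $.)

No

FIRST(e e) = { e } and FIRST(d A V J) = { d }.
The FIRST sets are disjoint and neither alternative is nullable — no conflict.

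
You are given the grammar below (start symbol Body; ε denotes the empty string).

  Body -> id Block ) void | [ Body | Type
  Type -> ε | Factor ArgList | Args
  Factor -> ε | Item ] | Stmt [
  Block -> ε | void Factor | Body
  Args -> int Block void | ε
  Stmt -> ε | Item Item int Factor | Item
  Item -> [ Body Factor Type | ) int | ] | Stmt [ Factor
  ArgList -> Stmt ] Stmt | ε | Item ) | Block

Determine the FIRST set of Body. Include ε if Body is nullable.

Body -> id Block ) void contributes {id}.
Body -> [ Body contributes {[}.
From Body -> Type: add FIRST(Type) = { ), [, ], id, int, void, ε } (including ε since Type is nullable).
Union: FIRST(Body) = { ), [, ], id, int, void, ε }.

{ ), [, ], id, int, void, ε }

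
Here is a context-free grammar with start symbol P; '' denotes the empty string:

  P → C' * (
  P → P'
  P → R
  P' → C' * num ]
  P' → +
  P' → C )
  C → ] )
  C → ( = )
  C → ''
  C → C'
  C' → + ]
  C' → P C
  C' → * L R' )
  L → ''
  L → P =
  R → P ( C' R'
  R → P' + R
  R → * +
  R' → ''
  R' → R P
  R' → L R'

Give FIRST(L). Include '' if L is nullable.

{ (, ), *, +, ], '' }

L → '' contributes ''.
From L → P =: add FIRST(P) = { (, ), *, +, ] }.
Union: FIRST(L) = { (, ), *, +, ], '' }.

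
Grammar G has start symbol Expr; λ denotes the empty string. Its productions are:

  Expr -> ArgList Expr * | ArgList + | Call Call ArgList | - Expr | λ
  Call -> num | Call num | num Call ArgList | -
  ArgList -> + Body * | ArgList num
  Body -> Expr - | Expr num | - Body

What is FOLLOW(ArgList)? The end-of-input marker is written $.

{ $, *, +, -, num }

In Expr -> ArgList Expr *: add FIRST(Expr *) = { *, +, -, num }.
In Expr -> ArgList +: add FIRST(+) = { + }.
In Expr -> Call Call ArgList: ArgList is at the end, add FOLLOW(Expr) = { $, *, -, num }.
In Call -> num Call ArgList: ArgList is at the end, add FOLLOW(Call) = { +, -, num }.
In ArgList -> ArgList num: add FIRST(num) = { num }.
Union: FOLLOW(ArgList) = { $, *, +, -, num }.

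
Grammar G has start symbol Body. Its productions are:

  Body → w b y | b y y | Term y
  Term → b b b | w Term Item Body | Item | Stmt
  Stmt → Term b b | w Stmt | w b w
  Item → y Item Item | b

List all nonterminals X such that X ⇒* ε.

{ } (none)

No nonterminal has an empty production or an RHS whose symbols are all nullable.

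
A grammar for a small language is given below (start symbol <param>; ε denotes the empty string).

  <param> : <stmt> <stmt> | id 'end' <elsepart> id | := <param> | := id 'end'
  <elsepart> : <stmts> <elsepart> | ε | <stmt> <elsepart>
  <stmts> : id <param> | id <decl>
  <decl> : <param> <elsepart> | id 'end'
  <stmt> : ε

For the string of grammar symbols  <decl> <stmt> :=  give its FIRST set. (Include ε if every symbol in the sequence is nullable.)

Add FIRST(<decl>)\{ε} = { :=, id }; <decl> is nullable, continue.
Add FIRST(<stmt>)\{ε} = {  }; <stmt> is nullable, continue.
:= is a terminal; add {:=} and stop.

{ :=, id }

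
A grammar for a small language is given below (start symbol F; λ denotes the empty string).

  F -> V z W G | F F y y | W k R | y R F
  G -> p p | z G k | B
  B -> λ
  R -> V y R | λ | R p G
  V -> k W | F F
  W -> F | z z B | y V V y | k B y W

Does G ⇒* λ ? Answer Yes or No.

Yes

G -> B and each of B is nullable, so G ⇒* λ.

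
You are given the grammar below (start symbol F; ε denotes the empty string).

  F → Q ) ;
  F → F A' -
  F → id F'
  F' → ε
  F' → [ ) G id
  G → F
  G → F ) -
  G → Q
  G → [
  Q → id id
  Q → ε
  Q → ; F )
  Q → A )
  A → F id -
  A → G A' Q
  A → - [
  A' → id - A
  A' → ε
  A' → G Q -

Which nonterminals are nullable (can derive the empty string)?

{ A, A', F', G, Q }

Directly nullable (have an ε-production): F', Q, A'.
G → Q with every symbol nullable, so G is nullable.
A → G A' Q with every symbol nullable, so A is nullable.
No other nonterminal has a production whose RHS symbols are all nullable.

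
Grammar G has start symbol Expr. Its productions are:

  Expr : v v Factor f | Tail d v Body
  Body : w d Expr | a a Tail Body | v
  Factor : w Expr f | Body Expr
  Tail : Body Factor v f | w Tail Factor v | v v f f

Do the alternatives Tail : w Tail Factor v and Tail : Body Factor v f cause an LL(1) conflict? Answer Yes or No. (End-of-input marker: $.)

Yes

FIRST(w Tail Factor v) = { w } and FIRST(Body Factor v f) = { a, v, w }.
Both contain w, so the two alternatives are not disjoint — LL(1) conflict.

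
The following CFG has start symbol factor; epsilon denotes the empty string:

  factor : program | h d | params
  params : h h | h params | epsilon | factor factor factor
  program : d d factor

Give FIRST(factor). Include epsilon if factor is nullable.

{ d, h, epsilon }

From factor : program: add FIRST(program) = { d }.
factor : h d contributes {h}.
From factor : params: add FIRST(params) = { d, h, epsilon } (including epsilon since params is nullable).
Union: FIRST(factor) = { d, h, epsilon }.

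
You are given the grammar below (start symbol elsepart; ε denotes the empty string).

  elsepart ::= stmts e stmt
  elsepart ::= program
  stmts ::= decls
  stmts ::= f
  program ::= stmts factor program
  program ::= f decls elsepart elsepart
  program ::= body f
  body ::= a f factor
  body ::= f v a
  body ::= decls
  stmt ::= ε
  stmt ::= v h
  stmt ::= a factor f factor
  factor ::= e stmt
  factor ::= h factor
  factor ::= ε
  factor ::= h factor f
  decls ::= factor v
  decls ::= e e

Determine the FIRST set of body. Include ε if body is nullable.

body ::= a f factor contributes {a}.
body ::= f v a contributes {f}.
From body ::= decls: add FIRST(decls) = { e, h, v }.
Union: FIRST(body) = { a, e, f, h, v }.

{ a, e, f, h, v }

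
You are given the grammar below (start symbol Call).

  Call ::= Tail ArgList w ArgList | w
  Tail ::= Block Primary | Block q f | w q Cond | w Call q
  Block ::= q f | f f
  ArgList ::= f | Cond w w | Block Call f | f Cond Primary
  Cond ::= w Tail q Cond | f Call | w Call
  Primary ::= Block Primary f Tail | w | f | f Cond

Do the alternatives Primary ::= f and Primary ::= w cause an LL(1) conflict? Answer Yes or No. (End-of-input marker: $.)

FIRST(f) = { f } and FIRST(w) = { w }.
The FIRST sets are disjoint and neither alternative is nullable — no conflict.

No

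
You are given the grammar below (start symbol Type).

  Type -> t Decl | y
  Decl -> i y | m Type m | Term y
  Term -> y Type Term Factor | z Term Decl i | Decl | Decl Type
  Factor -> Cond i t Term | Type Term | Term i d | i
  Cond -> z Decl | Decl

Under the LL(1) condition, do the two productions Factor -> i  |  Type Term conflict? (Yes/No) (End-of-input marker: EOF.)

No

FIRST(i) = { i } and FIRST(Type Term) = { t, y }.
The FIRST sets are disjoint and neither alternative is nullable — no conflict.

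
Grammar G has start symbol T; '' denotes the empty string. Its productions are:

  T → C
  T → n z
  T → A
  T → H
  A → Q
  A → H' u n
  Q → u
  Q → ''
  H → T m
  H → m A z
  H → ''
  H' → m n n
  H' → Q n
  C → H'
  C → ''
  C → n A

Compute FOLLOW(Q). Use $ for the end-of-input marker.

{ $, m, n, z }

In A → Q: Q is at the end, add FOLLOW(A) = { $, m, z }.
In H' → Q n: add FIRST(n) = { n }.
Union: FOLLOW(Q) = { $, m, n, z }.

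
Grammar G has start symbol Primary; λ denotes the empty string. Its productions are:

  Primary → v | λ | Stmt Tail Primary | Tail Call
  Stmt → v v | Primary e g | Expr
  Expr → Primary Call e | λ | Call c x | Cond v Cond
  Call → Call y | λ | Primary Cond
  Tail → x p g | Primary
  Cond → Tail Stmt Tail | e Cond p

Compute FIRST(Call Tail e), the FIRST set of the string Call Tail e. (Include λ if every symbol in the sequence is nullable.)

Add FIRST(Call)\{λ} = { c, e, v, x, y }; Call is nullable, continue.
Add FIRST(Tail)\{λ} = { c, e, v, x, y }; Tail is nullable, continue.
e is a terminal; add {e} and stop.

{ c, e, v, x, y }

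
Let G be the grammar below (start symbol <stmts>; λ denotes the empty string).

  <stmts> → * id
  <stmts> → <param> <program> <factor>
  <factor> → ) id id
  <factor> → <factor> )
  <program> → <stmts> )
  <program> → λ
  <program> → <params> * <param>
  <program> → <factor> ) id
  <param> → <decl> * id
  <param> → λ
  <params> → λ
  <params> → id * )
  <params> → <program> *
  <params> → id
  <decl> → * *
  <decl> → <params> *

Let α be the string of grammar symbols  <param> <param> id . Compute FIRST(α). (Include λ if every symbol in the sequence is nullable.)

{ ), *, id }

Add FIRST(<param>)\{λ} = { ), *, id }; <param> is nullable, continue.
Add FIRST(<param>)\{λ} = { ), *, id }; <param> is nullable, continue.
id is a terminal; add {id} and stop.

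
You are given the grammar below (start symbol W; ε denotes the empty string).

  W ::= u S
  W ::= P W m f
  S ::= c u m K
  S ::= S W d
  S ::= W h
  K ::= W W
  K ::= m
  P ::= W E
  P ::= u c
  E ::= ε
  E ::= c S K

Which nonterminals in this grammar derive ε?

Directly nullable (have an ε-production): E.
No other nonterminal has a production whose RHS symbols are all nullable.

{ E }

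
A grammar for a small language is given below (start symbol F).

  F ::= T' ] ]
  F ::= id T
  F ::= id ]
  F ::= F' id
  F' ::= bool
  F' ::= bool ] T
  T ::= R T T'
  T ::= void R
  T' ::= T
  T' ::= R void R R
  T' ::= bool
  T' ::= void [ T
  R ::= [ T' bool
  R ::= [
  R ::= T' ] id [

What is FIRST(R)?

{ [, bool, void }

R ::= [ T' bool contributes {[}.
R ::= [ contributes {[}.
From R ::= T' ] id [: add FIRST(T') = { [, bool, void }.
Union: FIRST(R) = { [, bool, void }.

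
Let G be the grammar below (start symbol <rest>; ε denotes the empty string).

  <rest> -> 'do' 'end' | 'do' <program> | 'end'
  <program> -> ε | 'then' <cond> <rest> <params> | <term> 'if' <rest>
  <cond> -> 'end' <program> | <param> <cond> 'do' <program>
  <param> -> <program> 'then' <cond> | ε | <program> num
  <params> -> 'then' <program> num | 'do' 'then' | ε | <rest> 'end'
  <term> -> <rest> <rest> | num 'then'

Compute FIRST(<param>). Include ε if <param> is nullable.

{ 'do', 'end', 'then', num, ε }

From <param> -> <program> 'then' <cond>: <program> nullable, take FIRST(<program>) ∪ {'then'} = { 'do', 'end', 'then', num }.
<param> -> ε contributes ε.
From <param> -> <program> num: <program> nullable, take FIRST(<program>) ∪ {num} = { 'do', 'end', 'then', num }.
Union: FIRST(<param>) = { 'do', 'end', 'then', num, ε }.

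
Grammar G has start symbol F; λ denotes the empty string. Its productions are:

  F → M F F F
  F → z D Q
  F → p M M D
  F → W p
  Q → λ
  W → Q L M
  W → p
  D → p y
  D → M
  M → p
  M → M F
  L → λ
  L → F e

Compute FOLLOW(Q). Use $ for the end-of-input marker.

In F → z D Q: Q is at the end, add FOLLOW(F) = { $, e, p, z }.
In W → Q L M: add FIRST(L M) = { p, z }.
Union: FOLLOW(Q) = { $, e, p, z }.

{ $, e, p, z }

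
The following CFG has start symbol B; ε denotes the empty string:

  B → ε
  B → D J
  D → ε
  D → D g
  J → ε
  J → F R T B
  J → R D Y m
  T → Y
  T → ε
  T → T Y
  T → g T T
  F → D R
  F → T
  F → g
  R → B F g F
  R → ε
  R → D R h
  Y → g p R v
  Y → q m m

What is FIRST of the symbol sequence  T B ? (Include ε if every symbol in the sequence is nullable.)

{ g, h, q, ε }

Add FIRST(T)\{ε} = { g, q }; T is nullable, continue.
Add FIRST(B)\{ε} = { g, h, q }; B is nullable, continue.
Every symbol is nullable, so include ε.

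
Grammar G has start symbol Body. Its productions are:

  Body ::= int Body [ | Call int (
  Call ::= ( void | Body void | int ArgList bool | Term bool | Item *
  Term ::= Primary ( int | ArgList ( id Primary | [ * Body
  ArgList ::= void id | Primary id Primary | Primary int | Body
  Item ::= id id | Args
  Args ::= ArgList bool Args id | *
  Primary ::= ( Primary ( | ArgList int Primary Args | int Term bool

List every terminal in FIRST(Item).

Item ::= id id contributes {id}.
From Item ::= Args: add FIRST(Args) = { (, *, [, id, int, void }.
Union: FIRST(Item) = { (, *, [, id, int, void }.

{ (, *, [, id, int, void }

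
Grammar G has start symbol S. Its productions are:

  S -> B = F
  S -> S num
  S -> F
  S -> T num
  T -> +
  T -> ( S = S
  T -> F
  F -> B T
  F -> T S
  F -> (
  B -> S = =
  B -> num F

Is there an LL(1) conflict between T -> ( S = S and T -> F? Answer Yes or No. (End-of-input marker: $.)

Yes

FIRST(( S = S) = { ( } and FIRST(F) = { (, +, num }.
Both contain (, so the two alternatives are not disjoint — LL(1) conflict.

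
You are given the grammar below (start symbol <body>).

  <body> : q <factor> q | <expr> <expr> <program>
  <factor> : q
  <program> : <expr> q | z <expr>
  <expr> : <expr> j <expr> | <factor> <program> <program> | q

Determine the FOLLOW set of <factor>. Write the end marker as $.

In <body> : q <factor> q: add FIRST(q) = { q }.
In <expr> : <factor> <program> <program>: add FIRST(<program> <program>) = { q, z }.
Union: FOLLOW(<factor>) = { q, z }.

{ q, z }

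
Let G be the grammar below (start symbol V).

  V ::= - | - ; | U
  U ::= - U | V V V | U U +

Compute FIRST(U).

U ::= - U contributes {-}.
From U ::= V V V: add FIRST(V) = { - }.
From U ::= U U +: add FIRST(U) = { - }.
Union: FIRST(U) = { - }.

{ - }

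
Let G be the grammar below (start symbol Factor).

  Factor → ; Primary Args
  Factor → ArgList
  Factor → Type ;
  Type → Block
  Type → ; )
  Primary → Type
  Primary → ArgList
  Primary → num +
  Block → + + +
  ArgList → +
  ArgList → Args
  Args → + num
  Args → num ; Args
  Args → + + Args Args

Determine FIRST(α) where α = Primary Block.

Add FIRST(Primary) = { +, ;, num }; Primary is not nullable, stop.

{ +, ;, num }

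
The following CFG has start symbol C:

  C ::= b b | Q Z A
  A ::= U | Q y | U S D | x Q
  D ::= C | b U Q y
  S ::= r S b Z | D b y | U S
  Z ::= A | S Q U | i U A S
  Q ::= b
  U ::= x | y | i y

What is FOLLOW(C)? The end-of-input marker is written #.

C is the start symbol, so # ∈ FOLLOW(C).
In D ::= C: C is at the end, add FOLLOW(D) = { #, b, i, r, x, y }.
Union: FOLLOW(C) = { #, b, i, r, x, y }.

{ #, b, i, r, x, y }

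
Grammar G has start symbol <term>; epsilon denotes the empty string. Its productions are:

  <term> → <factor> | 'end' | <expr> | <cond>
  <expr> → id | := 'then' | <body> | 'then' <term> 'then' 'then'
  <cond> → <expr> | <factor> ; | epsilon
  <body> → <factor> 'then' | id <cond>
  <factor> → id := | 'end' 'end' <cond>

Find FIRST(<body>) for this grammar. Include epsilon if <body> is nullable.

From <body> → <factor> 'then': add FIRST(<factor>) = { 'end', id }.
<body> → id <cond> contributes {id}.
Union: FIRST(<body>) = { 'end', id }.

{ 'end', id }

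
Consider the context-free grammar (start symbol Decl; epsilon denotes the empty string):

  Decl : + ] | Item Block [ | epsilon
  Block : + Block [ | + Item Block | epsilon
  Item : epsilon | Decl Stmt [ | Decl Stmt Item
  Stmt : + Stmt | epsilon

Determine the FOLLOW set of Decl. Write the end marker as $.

Decl is the start symbol, so $ ∈ FOLLOW(Decl).
In Item : Decl Stmt [: add FIRST(Stmt [) = { +, [ }.
In Item : Decl Stmt Item: add FIRST(Stmt Item)\{epsilon} = { +, [ }.
  Since Stmt Item is nullable, also add FOLLOW(Item) = { +, [ }.
Union: FOLLOW(Decl) = { $, +, [ }.

{ $, +, [ }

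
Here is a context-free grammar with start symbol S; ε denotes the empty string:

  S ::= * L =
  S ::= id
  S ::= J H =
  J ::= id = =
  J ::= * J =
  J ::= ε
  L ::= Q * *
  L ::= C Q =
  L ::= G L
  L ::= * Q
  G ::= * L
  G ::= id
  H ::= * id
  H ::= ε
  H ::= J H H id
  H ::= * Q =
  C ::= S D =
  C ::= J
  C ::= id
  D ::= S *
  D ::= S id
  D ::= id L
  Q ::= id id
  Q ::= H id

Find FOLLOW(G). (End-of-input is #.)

In L ::= G L: add FIRST(L) = { *, =, id }.
Union: FOLLOW(G) = { *, =, id }.

{ *, =, id }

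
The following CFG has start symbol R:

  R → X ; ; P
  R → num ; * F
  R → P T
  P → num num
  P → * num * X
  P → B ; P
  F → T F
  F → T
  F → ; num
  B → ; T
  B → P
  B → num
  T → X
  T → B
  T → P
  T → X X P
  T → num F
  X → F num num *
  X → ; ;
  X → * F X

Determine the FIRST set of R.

{ *, ;, num }

From R → X ; ; P: add FIRST(X) = { *, ;, num }.
R → num ; * F contributes {num}.
From R → P T: add FIRST(P) = { *, ;, num }.
Union: FIRST(R) = { *, ;, num }.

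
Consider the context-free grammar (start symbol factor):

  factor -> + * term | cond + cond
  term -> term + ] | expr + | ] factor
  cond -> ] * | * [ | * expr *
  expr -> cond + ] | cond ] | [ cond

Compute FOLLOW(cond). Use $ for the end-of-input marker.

{ $, *, +, ] }

In factor -> cond + cond: add FIRST(+ cond) = { + }.
In factor -> cond + cond: cond is at the end, add FOLLOW(factor) = { $, + }.
In expr -> cond + ]: add FIRST(+ ]) = { + }.
In expr -> cond ]: add FIRST(]) = { ] }.
In expr -> [ cond: cond is at the end, add FOLLOW(expr) = { *, + }.
Union: FOLLOW(cond) = { $, *, +, ] }.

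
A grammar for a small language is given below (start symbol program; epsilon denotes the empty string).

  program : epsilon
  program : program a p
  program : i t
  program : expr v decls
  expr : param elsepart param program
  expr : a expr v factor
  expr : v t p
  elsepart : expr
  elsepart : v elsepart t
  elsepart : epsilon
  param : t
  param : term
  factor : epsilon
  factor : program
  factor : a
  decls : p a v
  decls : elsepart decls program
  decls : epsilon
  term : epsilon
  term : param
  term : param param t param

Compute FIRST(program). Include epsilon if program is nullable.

{ a, i, t, v, epsilon }

program : epsilon contributes epsilon.
From program : program a p: program nullable, take FIRST(program) ∪ {a} = { a, i, t, v }.
program : i t contributes {i}.
From program : expr v decls: expr nullable, take FIRST(expr) ∪ {v} = { a, i, t, v }.
Union: FIRST(program) = { a, i, t, v, epsilon }.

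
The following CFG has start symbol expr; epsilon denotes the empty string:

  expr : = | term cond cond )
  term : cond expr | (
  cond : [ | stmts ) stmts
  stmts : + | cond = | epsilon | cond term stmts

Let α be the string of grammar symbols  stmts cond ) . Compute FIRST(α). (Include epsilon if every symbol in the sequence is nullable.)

Add FIRST(stmts)\{epsilon} = { ), +, [ }; stmts is nullable, continue.
Add FIRST(cond) = { ), +, [ }; cond is not nullable, stop.

{ ), +, [ }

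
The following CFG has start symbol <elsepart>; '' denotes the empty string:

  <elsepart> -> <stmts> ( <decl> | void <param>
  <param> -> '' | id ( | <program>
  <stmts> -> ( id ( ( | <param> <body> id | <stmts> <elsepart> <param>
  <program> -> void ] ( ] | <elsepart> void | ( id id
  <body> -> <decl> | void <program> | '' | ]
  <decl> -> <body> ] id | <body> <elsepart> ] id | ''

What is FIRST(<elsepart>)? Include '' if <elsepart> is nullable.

{ (, ], id, void }

From <elsepart> -> <stmts> ( <decl>: add FIRST(<stmts>) = { (, ], id, void }.
<elsepart> -> void <param> contributes {void}.
Union: FIRST(<elsepart>) = { (, ], id, void }.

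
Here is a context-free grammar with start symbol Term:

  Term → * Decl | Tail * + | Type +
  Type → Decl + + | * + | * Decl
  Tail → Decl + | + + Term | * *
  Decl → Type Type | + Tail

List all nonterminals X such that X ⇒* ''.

{ } (none)

No nonterminal has an empty production or an RHS whose symbols are all nullable.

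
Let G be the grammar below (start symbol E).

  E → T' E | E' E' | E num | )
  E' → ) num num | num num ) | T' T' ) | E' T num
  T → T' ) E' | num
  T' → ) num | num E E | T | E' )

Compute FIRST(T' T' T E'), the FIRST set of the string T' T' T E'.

Add FIRST(T') = { ), num }; T' is not nullable, stop.

{ ), num }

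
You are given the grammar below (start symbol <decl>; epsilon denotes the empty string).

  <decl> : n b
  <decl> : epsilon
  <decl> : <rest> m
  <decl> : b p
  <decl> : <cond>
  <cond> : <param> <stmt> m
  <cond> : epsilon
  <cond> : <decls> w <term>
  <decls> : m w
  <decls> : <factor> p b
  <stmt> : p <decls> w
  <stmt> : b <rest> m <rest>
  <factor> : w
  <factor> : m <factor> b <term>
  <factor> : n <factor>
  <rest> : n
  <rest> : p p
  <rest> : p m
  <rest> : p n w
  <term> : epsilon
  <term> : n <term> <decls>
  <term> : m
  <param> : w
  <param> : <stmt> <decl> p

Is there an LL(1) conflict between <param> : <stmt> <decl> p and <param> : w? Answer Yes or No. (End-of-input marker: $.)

FIRST(<stmt> <decl> p) = { b, p } and FIRST(w) = { w }.
The FIRST sets are disjoint and neither alternative is nullable — no conflict.

No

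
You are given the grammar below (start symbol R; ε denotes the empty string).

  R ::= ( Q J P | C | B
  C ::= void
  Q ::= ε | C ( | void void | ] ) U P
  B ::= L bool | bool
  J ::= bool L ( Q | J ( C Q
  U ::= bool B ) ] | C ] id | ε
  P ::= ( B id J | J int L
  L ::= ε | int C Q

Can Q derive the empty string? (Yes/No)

Yes

Q has an ε-production, so Q ⇒ ε.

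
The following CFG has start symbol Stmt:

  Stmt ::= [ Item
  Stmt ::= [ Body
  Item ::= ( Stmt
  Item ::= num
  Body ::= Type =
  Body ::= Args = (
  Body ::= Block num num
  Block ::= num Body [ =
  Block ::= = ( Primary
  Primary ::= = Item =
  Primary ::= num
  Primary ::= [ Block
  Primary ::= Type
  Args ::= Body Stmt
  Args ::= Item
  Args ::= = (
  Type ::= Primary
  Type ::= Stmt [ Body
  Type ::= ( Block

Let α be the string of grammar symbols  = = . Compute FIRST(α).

= is a terminal; add {=} and stop.

{ = }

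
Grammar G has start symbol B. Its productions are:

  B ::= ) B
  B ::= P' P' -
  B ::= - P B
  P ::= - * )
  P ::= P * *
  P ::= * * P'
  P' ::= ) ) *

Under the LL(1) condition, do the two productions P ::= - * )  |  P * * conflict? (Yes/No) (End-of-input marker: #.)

Yes

FIRST(- * )) = { - } and FIRST(P * *) = { *, - }.
Both contain -, so the two alternatives are not disjoint — LL(1) conflict.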